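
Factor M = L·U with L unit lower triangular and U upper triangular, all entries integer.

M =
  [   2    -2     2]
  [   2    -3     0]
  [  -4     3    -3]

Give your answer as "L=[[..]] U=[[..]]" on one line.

  R1 -= 1·R0 → [0,-1,-2]
  R2 -= -2·R0 → [0,-1,1]
  R2 -= 1·R1 → [0,0,3]

L=[[1,0,0],[1,1,0],[-2,1,1]] U=[[2,-2,2],[0,-1,-2],[0,0,3]]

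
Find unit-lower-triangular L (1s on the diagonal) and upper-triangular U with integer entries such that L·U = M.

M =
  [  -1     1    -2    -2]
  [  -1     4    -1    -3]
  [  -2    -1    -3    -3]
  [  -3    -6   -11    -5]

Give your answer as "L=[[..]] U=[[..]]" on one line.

  row1 -= 1·row0 → [0,3,1,-1]
  row2 -= 2·row0 → [0,-3,1,1]
  row3 -= 3·row0 → [0,-9,-5,1]
  row2 -= -1·row1 → [0,0,2,0]
  row3 -= -3·row1 → [0,0,-2,-2]
  row3 -= -1·row2 → [0,0,0,-2]

L=[[1,0,0,0],[1,1,0,0],[2,-1,1,0],[3,-3,-1,1]] U=[[-1,1,-2,-2],[0,3,1,-1],[0,0,2,0],[0,0,0,-2]]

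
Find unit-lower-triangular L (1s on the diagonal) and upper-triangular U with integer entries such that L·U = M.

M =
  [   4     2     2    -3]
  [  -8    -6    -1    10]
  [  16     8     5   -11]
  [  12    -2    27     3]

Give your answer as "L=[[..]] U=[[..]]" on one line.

  R1 -= -2·R0 → [0,-2,3,4]
  R2 -= 4·R0 → [0,0,-3,1]
  R3 -= 3·R0 → [0,-8,21,12]
  R2 -= 0·R1 → [0,0,-3,1]
  R3 -= 4·R1 → [0,0,9,-4]
  R3 -= -3·R2 → [0,0,0,-1]

L=[[1,0,0,0],[-2,1,0,0],[4,0,1,0],[3,4,-3,1]] U=[[4,2,2,-3],[0,-2,3,4],[0,0,-3,1],[0,0,0,-1]]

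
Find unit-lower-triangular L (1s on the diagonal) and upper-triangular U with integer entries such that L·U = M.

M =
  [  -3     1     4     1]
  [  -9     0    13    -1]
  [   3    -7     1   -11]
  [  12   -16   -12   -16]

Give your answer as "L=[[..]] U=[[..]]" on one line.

L=[[1,0,0,0],[3,1,0,0],[-1,2,1,0],[-4,4,0,1]] U=[[-3,1,4,1],[0,-3,1,-4],[0,0,3,-2],[0,0,0,4]]

  R1 -= 3·R0 → [0,-3,1,-4]
  R2 -= -1·R0 → [0,-6,5,-10]
  R3 -= -4·R0 → [0,-12,4,-12]
  R2 -= 2·R1 → [0,0,3,-2]
  R3 -= 4·R1 → [0,0,0,4]
  R3 -= 0·R2 → [0,0,0,4]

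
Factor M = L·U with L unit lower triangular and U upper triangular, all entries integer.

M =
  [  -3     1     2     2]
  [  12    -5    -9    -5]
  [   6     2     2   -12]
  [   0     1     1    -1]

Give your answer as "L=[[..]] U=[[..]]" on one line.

  row1 -= -4·row0 → [0,-1,-1,3]
  row2 -= -2·row0 → [0,4,6,-8]
  row3 -= 0·row0 → [0,1,1,-1]
  row2 -= -4·row1 → [0,0,2,4]
  row3 -= -1·row1 → [0,0,0,2]
  row3 -= 0·row2 → [0,0,0,2]

L=[[1,0,0,0],[-4,1,0,0],[-2,-4,1,0],[0,-1,0,1]] U=[[-3,1,2,2],[0,-1,-1,3],[0,0,2,4],[0,0,0,2]]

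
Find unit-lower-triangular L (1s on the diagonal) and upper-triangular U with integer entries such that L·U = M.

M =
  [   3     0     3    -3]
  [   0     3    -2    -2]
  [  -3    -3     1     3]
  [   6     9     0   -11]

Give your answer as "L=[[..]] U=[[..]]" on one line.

L=[[1,0,0,0],[0,1,0,0],[-1,-1,1,0],[2,3,0,1]] U=[[3,0,3,-3],[0,3,-2,-2],[0,0,2,-2],[0,0,0,1]]

  row1 -= 0·row0 → [0,3,-2,-2]
  row2 -= -1·row0 → [0,-3,4,0]
  row3 -= 2·row0 → [0,9,-6,-5]
  row2 -= -1·row1 → [0,0,2,-2]
  row3 -= 3·row1 → [0,0,0,1]
  row3 -= 0·row2 → [0,0,0,1]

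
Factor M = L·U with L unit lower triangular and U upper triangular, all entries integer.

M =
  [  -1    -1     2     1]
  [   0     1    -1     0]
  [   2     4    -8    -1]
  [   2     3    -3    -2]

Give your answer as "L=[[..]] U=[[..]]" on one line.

L=[[1,0,0,0],[0,1,0,0],[-2,2,1,0],[-2,1,-1,1]] U=[[-1,-1,2,1],[0,1,-1,0],[0,0,-2,1],[0,0,0,1]]

  row1 -= 0·row0 → [0,1,-1,0]
  row2 -= -2·row0 → [0,2,-4,1]
  row3 -= -2·row0 → [0,1,1,0]
  row2 -= 2·row1 → [0,0,-2,1]
  row3 -= 1·row1 → [0,0,2,0]
  row3 -= -1·row2 → [0,0,0,1]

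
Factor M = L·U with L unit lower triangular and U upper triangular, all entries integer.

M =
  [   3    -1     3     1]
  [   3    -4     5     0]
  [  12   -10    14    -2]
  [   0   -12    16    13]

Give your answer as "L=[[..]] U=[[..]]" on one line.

L=[[1,0,0,0],[1,1,0,0],[4,2,1,0],[0,4,-4,1]] U=[[3,-1,3,1],[0,-3,2,-1],[0,0,-2,-4],[0,0,0,1]]

  R1 -= 1·R0 → [0,-3,2,-1]
  R2 -= 4·R0 → [0,-6,2,-6]
  R3 -= 0·R0 → [0,-12,16,13]
  R2 -= 2·R1 → [0,0,-2,-4]
  R3 -= 4·R1 → [0,0,8,17]
  R3 -= -4·R2 → [0,0,0,1]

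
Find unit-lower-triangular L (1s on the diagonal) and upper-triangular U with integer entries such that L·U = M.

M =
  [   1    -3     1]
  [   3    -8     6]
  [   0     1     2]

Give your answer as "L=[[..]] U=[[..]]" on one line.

  R1 -= 3·R0 → [0,1,3]
  R2 -= 0·R0 → [0,1,2]
  R2 -= 1·R1 → [0,0,-1]

L=[[1,0,0],[3,1,0],[0,1,1]] U=[[1,-3,1],[0,1,3],[0,0,-1]]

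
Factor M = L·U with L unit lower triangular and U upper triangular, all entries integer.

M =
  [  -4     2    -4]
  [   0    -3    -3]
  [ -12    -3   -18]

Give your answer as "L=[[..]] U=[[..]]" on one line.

L=[[1,0,0],[0,1,0],[3,3,1]] U=[[-4,2,-4],[0,-3,-3],[0,0,3]]

  row1 -= 0·row0 → [0,-3,-3]
  row2 -= 3·row0 → [0,-9,-6]
  row2 -= 3·row1 → [0,0,3]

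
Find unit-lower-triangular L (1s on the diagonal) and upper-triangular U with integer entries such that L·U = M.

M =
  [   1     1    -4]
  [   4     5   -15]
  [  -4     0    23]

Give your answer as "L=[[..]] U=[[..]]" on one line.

  R1 -= 4·R0 → [0,1,1]
  R2 -= -4·R0 → [0,4,7]
  R2 -= 4·R1 → [0,0,3]

L=[[1,0,0],[4,1,0],[-4,4,1]] U=[[1,1,-4],[0,1,1],[0,0,3]]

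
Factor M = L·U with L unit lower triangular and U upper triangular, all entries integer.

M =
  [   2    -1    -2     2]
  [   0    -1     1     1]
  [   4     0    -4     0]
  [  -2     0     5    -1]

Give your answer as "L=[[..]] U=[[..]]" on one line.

  r1 -= 0·r0 → [0,-1,1,1]
  r2 -= 2·r0 → [0,2,0,-4]
  r3 -= -1·r0 → [0,-1,3,1]
  r2 -= -2·r1 → [0,0,2,-2]
  r3 -= 1·r1 → [0,0,2,0]
  r3 -= 1·r2 → [0,0,0,2]

L=[[1,0,0,0],[0,1,0,0],[2,-2,1,0],[-1,1,1,1]] U=[[2,-1,-2,2],[0,-1,1,1],[0,0,2,-2],[0,0,0,2]]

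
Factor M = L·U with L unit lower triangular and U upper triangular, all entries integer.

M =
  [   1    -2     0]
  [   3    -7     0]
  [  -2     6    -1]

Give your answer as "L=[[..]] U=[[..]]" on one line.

  r1 -= 3·r0 → [0,-1,0]
  r2 -= -2·r0 → [0,2,-1]
  r2 -= -2·r1 → [0,0,-1]

L=[[1,0,0],[3,1,0],[-2,-2,1]] U=[[1,-2,0],[0,-1,0],[0,0,-1]]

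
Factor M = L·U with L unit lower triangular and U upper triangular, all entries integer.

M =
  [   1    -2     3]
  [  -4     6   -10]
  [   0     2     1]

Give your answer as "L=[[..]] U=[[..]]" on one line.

L=[[1,0,0],[-4,1,0],[0,-1,1]] U=[[1,-2,3],[0,-2,2],[0,0,3]]

  row1 -= -4·row0 → [0,-2,2]
  row2 -= 0·row0 → [0,2,1]
  row2 -= -1·row1 → [0,0,3]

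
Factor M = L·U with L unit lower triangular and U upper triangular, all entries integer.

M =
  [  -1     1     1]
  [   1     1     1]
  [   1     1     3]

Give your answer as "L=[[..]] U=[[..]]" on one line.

L=[[1,0,0],[-1,1,0],[-1,1,1]] U=[[-1,1,1],[0,2,2],[0,0,2]]

  row1 -= -1·row0 → [0,2,2]
  row2 -= -1·row0 → [0,2,4]
  row2 -= 1·row1 → [0,0,2]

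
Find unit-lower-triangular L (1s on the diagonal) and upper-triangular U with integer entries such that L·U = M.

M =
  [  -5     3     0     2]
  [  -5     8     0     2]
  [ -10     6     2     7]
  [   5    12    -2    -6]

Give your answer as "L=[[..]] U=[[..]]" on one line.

L=[[1,0,0,0],[1,1,0,0],[2,0,1,0],[-1,3,-1,1]] U=[[-5,3,0,2],[0,5,0,0],[0,0,2,3],[0,0,0,-1]]

  row1 -= 1·row0 → [0,5,0,0]
  row2 -= 2·row0 → [0,0,2,3]
  row3 -= -1·row0 → [0,15,-2,-4]
  row2 -= 0·row1 → [0,0,2,3]
  row3 -= 3·row1 → [0,0,-2,-4]
  row3 -= -1·row2 → [0,0,0,-1]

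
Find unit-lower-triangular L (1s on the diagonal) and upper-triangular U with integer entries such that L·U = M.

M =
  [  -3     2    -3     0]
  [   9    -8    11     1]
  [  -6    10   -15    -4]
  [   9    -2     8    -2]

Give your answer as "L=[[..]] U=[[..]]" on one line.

L=[[1,0,0,0],[-3,1,0,0],[2,-3,1,0],[-3,-2,-1,1]] U=[[-3,2,-3,0],[0,-2,2,1],[0,0,-3,-1],[0,0,0,-1]]

  row1 -= -3·row0 → [0,-2,2,1]
  row2 -= 2·row0 → [0,6,-9,-4]
  row3 -= -3·row0 → [0,4,-1,-2]
  row2 -= -3·row1 → [0,0,-3,-1]
  row3 -= -2·row1 → [0,0,3,0]
  row3 -= -1·row2 → [0,0,0,-1]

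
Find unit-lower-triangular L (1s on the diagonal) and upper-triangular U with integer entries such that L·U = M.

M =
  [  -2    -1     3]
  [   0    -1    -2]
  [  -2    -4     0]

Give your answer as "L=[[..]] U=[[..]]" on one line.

  r1 -= 0·r0 → [0,-1,-2]
  r2 -= 1·r0 → [0,-3,-3]
  r2 -= 3·r1 → [0,0,3]

L=[[1,0,0],[0,1,0],[1,3,1]] U=[[-2,-1,3],[0,-1,-2],[0,0,3]]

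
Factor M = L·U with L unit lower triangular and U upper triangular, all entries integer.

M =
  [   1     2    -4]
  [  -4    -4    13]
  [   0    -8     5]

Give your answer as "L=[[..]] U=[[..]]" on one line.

L=[[1,0,0],[-4,1,0],[0,-2,1]] U=[[1,2,-4],[0,4,-3],[0,0,-1]]

  R1 -= -4·R0 → [0,4,-3]
  R2 -= 0·R0 → [0,-8,5]
  R2 -= -2·R1 → [0,0,-1]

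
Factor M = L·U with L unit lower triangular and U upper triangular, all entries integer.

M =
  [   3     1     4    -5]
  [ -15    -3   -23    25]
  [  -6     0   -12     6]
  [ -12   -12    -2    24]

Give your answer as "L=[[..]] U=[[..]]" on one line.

L=[[1,0,0,0],[-5,1,0,0],[-2,1,1,0],[-4,-4,-2,1]] U=[[3,1,4,-5],[0,2,-3,0],[0,0,-1,-4],[0,0,0,-4]]

  row1 -= -5·row0 → [0,2,-3,0]
  row2 -= -2·row0 → [0,2,-4,-4]
  row3 -= -4·row0 → [0,-8,14,4]
  row2 -= 1·row1 → [0,0,-1,-4]
  row3 -= -4·row1 → [0,0,2,4]
  row3 -= -2·row2 → [0,0,0,-4]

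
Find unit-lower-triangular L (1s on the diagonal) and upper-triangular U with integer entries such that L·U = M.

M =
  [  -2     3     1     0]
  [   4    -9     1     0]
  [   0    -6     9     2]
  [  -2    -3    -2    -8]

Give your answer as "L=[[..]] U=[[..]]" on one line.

  R1 -= -2·R0 → [0,-3,3,0]
  R2 -= 0·R0 → [0,-6,9,2]
  R3 -= 1·R0 → [0,-6,-3,-8]
  R2 -= 2·R1 → [0,0,3,2]
  R3 -= 2·R1 → [0,0,-9,-8]
  R3 -= -3·R2 → [0,0,0,-2]

L=[[1,0,0,0],[-2,1,0,0],[0,2,1,0],[1,2,-3,1]] U=[[-2,3,1,0],[0,-3,3,0],[0,0,3,2],[0,0,0,-2]]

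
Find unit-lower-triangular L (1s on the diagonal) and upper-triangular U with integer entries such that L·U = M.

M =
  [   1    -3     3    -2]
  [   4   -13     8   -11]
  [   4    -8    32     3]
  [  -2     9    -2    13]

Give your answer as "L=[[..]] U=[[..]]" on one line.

L=[[1,0,0,0],[4,1,0,0],[4,-4,1,0],[-2,-3,-2,1]] U=[[1,-3,3,-2],[0,-1,-4,-3],[0,0,4,-1],[0,0,0,-2]]

  row1 -= 4·row0 → [0,-1,-4,-3]
  row2 -= 4·row0 → [0,4,20,11]
  row3 -= -2·row0 → [0,3,4,9]
  row2 -= -4·row1 → [0,0,4,-1]
  row3 -= -3·row1 → [0,0,-8,0]
  row3 -= -2·row2 → [0,0,0,-2]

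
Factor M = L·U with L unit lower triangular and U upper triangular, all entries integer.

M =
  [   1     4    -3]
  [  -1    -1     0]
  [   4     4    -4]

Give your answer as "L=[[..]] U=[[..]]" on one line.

  r1 -= -1·r0 → [0,3,-3]
  r2 -= 4·r0 → [0,-12,8]
  r2 -= -4·r1 → [0,0,-4]

L=[[1,0,0],[-1,1,0],[4,-4,1]] U=[[1,4,-3],[0,3,-3],[0,0,-4]]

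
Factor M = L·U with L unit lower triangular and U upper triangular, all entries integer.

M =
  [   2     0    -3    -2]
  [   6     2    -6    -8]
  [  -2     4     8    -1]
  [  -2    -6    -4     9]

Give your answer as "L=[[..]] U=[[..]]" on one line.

  R1 -= 3·R0 → [0,2,3,-2]
  R2 -= -1·R0 → [0,4,5,-3]
  R3 -= -1·R0 → [0,-6,-7,7]
  R2 -= 2·R1 → [0,0,-1,1]
  R3 -= -3·R1 → [0,0,2,1]
  R3 -= -2·R2 → [0,0,0,3]

L=[[1,0,0,0],[3,1,0,0],[-1,2,1,0],[-1,-3,-2,1]] U=[[2,0,-3,-2],[0,2,3,-2],[0,0,-1,1],[0,0,0,3]]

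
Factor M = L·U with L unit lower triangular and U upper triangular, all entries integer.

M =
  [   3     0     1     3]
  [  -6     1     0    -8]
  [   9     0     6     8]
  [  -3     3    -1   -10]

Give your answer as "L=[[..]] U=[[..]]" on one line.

  r1 -= -2·r0 → [0,1,2,-2]
  r2 -= 3·r0 → [0,0,3,-1]
  r3 -= -1·r0 → [0,3,0,-7]
  r2 -= 0·r1 → [0,0,3,-1]
  r3 -= 3·r1 → [0,0,-6,-1]
  r3 -= -2·r2 → [0,0,0,-3]

L=[[1,0,0,0],[-2,1,0,0],[3,0,1,0],[-1,3,-2,1]] U=[[3,0,1,3],[0,1,2,-2],[0,0,3,-1],[0,0,0,-3]]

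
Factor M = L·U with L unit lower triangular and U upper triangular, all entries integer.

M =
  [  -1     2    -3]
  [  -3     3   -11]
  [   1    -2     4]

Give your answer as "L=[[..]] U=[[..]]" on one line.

  r1 -= 3·r0 → [0,-3,-2]
  r2 -= -1·r0 → [0,0,1]
  r2 -= 0·r1 → [0,0,1]

L=[[1,0,0],[3,1,0],[-1,0,1]] U=[[-1,2,-3],[0,-3,-2],[0,0,1]]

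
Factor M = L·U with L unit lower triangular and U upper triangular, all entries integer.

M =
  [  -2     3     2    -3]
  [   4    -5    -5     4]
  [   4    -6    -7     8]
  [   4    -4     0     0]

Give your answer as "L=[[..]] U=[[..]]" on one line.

  R1 -= -2·R0 → [0,1,-1,-2]
  R2 -= -2·R0 → [0,0,-3,2]
  R3 -= -2·R0 → [0,2,4,-6]
  R2 -= 0·R1 → [0,0,-3,2]
  R3 -= 2·R1 → [0,0,6,-2]
  R3 -= -2·R2 → [0,0,0,2]

L=[[1,0,0,0],[-2,1,0,0],[-2,0,1,0],[-2,2,-2,1]] U=[[-2,3,2,-3],[0,1,-1,-2],[0,0,-3,2],[0,0,0,2]]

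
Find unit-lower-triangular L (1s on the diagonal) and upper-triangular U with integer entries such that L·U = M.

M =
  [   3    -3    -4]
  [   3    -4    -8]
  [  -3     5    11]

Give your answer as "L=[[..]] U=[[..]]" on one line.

  row1 -= 1·row0 → [0,-1,-4]
  row2 -= -1·row0 → [0,2,7]
  row2 -= -2·row1 → [0,0,-1]

L=[[1,0,0],[1,1,0],[-1,-2,1]] U=[[3,-3,-4],[0,-1,-4],[0,0,-1]]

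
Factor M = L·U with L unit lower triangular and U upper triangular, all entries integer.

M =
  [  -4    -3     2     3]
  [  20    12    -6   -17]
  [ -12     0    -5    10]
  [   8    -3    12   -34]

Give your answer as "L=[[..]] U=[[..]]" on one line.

L=[[1,0,0,0],[-5,1,0,0],[3,-3,1,0],[-2,3,4,1]] U=[[-4,-3,2,3],[0,-3,4,-2],[0,0,1,-5],[0,0,0,-2]]

  R1 -= -5·R0 → [0,-3,4,-2]
  R2 -= 3·R0 → [0,9,-11,1]
  R3 -= -2·R0 → [0,-9,16,-28]
  R2 -= -3·R1 → [0,0,1,-5]
  R3 -= 3·R1 → [0,0,4,-22]
  R3 -= 4·R2 → [0,0,0,-2]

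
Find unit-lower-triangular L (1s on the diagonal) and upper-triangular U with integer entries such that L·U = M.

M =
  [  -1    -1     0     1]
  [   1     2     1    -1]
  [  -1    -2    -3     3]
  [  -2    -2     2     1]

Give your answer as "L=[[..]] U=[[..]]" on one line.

  r1 -= -1·r0 → [0,1,1,0]
  r2 -= 1·r0 → [0,-1,-3,2]
  r3 -= 2·r0 → [0,0,2,-1]
  r2 -= -1·r1 → [0,0,-2,2]
  r3 -= 0·r1 → [0,0,2,-1]
  r3 -= -1·r2 → [0,0,0,1]

L=[[1,0,0,0],[-1,1,0,0],[1,-1,1,0],[2,0,-1,1]] U=[[-1,-1,0,1],[0,1,1,0],[0,0,-2,2],[0,0,0,1]]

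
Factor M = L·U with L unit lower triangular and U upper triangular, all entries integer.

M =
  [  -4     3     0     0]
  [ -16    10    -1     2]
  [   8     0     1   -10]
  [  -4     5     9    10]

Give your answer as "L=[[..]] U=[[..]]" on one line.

  r1 -= 4·r0 → [0,-2,-1,2]
  r2 -= -2·r0 → [0,6,1,-10]
  r3 -= 1·r0 → [0,2,9,10]
  r2 -= -3·r1 → [0,0,-2,-4]
  r3 -= -1·r1 → [0,0,8,12]
  r3 -= -4·r2 → [0,0,0,-4]

L=[[1,0,0,0],[4,1,0,0],[-2,-3,1,0],[1,-1,-4,1]] U=[[-4,3,0,0],[0,-2,-1,2],[0,0,-2,-4],[0,0,0,-4]]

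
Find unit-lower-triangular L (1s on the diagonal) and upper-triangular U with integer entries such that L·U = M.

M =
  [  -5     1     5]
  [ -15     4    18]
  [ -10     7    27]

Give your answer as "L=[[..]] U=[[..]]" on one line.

L=[[1,0,0],[3,1,0],[2,5,1]] U=[[-5,1,5],[0,1,3],[0,0,2]]

  r1 -= 3·r0 → [0,1,3]
  r2 -= 2·r0 → [0,5,17]
  r2 -= 5·r1 → [0,0,2]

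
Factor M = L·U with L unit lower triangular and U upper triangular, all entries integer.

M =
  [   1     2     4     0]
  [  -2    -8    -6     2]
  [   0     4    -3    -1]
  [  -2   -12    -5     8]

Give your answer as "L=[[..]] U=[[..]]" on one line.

L=[[1,0,0,0],[-2,1,0,0],[0,-1,1,0],[-2,2,1,1]] U=[[1,2,4,0],[0,-4,2,2],[0,0,-1,1],[0,0,0,3]]

  R1 -= -2·R0 → [0,-4,2,2]
  R2 -= 0·R0 → [0,4,-3,-1]
  R3 -= -2·R0 → [0,-8,3,8]
  R2 -= -1·R1 → [0,0,-1,1]
  R3 -= 2·R1 → [0,0,-1,4]
  R3 -= 1·R2 → [0,0,0,3]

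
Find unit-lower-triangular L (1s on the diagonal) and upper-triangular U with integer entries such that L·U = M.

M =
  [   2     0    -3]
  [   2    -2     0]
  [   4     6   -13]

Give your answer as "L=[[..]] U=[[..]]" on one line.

  R1 -= 1·R0 → [0,-2,3]
  R2 -= 2·R0 → [0,6,-7]
  R2 -= -3·R1 → [0,0,2]

L=[[1,0,0],[1,1,0],[2,-3,1]] U=[[2,0,-3],[0,-2,3],[0,0,2]]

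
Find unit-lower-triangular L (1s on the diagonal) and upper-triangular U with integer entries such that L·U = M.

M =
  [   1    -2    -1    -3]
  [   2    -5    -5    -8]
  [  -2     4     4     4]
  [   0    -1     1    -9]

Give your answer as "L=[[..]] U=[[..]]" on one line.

L=[[1,0,0,0],[2,1,0,0],[-2,0,1,0],[0,1,2,1]] U=[[1,-2,-1,-3],[0,-1,-3,-2],[0,0,2,-2],[0,0,0,-3]]

  R1 -= 2·R0 → [0,-1,-3,-2]
  R2 -= -2·R0 → [0,0,2,-2]
  R3 -= 0·R0 → [0,-1,1,-9]
  R2 -= 0·R1 → [0,0,2,-2]
  R3 -= 1·R1 → [0,0,4,-7]
  R3 -= 2·R2 → [0,0,0,-3]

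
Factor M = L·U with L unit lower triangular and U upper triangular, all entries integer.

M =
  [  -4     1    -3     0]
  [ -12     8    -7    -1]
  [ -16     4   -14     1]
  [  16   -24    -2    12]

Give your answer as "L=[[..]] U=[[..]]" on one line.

  r1 -= 3·r0 → [0,5,2,-1]
  r2 -= 4·r0 → [0,0,-2,1]
  r3 -= -4·r0 → [0,-20,-14,12]
  r2 -= 0·r1 → [0,0,-2,1]
  r3 -= -4·r1 → [0,0,-6,8]
  r3 -= 3·r2 → [0,0,0,5]

L=[[1,0,0,0],[3,1,0,0],[4,0,1,0],[-4,-4,3,1]] U=[[-4,1,-3,0],[0,5,2,-1],[0,0,-2,1],[0,0,0,5]]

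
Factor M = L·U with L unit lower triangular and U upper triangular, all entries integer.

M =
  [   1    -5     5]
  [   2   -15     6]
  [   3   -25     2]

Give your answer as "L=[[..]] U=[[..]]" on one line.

  R1 -= 2·R0 → [0,-5,-4]
  R2 -= 3·R0 → [0,-10,-13]
  R2 -= 2·R1 → [0,0,-5]

L=[[1,0,0],[2,1,0],[3,2,1]] U=[[1,-5,5],[0,-5,-4],[0,0,-5]]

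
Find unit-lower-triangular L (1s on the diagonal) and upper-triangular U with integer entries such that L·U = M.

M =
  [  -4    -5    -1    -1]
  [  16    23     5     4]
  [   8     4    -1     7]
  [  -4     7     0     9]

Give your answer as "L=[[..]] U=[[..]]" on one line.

L=[[1,0,0,0],[-4,1,0,0],[-2,-2,1,0],[1,4,3,1]] U=[[-4,-5,-1,-1],[0,3,1,0],[0,0,-1,5],[0,0,0,-5]]

  row1 -= -4·row0 → [0,3,1,0]
  row2 -= -2·row0 → [0,-6,-3,5]
  row3 -= 1·row0 → [0,12,1,10]
  row2 -= -2·row1 → [0,0,-1,5]
  row3 -= 4·row1 → [0,0,-3,10]
  row3 -= 3·row2 → [0,0,0,-5]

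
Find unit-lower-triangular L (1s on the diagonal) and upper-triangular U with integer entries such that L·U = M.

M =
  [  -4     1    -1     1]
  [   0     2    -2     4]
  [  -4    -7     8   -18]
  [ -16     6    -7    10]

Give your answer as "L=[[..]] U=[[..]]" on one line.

L=[[1,0,0,0],[0,1,0,0],[1,-4,1,0],[4,1,-1,1]] U=[[-4,1,-1,1],[0,2,-2,4],[0,0,1,-3],[0,0,0,-1]]

  R1 -= 0·R0 → [0,2,-2,4]
  R2 -= 1·R0 → [0,-8,9,-19]
  R3 -= 4·R0 → [0,2,-3,6]
  R2 -= -4·R1 → [0,0,1,-3]
  R3 -= 1·R1 → [0,0,-1,2]
  R3 -= -1·R2 → [0,0,0,-1]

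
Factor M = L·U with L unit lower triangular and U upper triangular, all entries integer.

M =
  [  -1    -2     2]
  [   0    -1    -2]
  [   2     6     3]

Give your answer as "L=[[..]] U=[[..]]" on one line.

L=[[1,0,0],[0,1,0],[-2,-2,1]] U=[[-1,-2,2],[0,-1,-2],[0,0,3]]

  row1 -= 0·row0 → [0,-1,-2]
  row2 -= -2·row0 → [0,2,7]
  row2 -= -2·row1 → [0,0,3]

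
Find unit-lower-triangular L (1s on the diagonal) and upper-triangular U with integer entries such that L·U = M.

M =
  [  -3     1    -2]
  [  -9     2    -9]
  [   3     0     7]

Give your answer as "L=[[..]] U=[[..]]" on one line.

  r1 -= 3·r0 → [0,-1,-3]
  r2 -= -1·r0 → [0,1,5]
  r2 -= -1·r1 → [0,0,2]

L=[[1,0,0],[3,1,0],[-1,-1,1]] U=[[-3,1,-2],[0,-1,-3],[0,0,2]]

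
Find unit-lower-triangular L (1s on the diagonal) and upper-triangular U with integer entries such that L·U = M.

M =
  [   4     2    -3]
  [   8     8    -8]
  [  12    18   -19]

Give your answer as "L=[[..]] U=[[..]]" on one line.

L=[[1,0,0],[2,1,0],[3,3,1]] U=[[4,2,-3],[0,4,-2],[0,0,-4]]

  row1 -= 2·row0 → [0,4,-2]
  row2 -= 3·row0 → [0,12,-10]
  row2 -= 3·row1 → [0,0,-4]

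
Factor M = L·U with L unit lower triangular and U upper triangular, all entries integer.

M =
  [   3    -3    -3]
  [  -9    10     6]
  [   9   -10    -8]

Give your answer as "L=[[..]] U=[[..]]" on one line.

L=[[1,0,0],[-3,1,0],[3,-1,1]] U=[[3,-3,-3],[0,1,-3],[0,0,-2]]

  R1 -= -3·R0 → [0,1,-3]
  R2 -= 3·R0 → [0,-1,1]
  R2 -= -1·R1 → [0,0,-2]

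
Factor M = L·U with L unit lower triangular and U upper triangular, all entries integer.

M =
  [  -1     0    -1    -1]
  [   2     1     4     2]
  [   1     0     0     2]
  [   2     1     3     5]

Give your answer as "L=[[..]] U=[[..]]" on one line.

L=[[1,0,0,0],[-2,1,0,0],[-1,0,1,0],[-2,1,1,1]] U=[[-1,0,-1,-1],[0,1,2,0],[0,0,-1,1],[0,0,0,2]]

  row1 -= -2·row0 → [0,1,2,0]
  row2 -= -1·row0 → [0,0,-1,1]
  row3 -= -2·row0 → [0,1,1,3]
  row2 -= 0·row1 → [0,0,-1,1]
  row3 -= 1·row1 → [0,0,-1,3]
  row3 -= 1·row2 → [0,0,0,2]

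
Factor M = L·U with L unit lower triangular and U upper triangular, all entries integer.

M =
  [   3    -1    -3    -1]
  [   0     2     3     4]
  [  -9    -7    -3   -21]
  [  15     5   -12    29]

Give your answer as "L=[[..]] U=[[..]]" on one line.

  R1 -= 0·R0 → [0,2,3,4]
  R2 -= -3·R0 → [0,-10,-12,-24]
  R3 -= 5·R0 → [0,10,3,34]
  R2 -= -5·R1 → [0,0,3,-4]
  R3 -= 5·R1 → [0,0,-12,14]
  R3 -= -4·R2 → [0,0,0,-2]

L=[[1,0,0,0],[0,1,0,0],[-3,-5,1,0],[5,5,-4,1]] U=[[3,-1,-3,-1],[0,2,3,4],[0,0,3,-4],[0,0,0,-2]]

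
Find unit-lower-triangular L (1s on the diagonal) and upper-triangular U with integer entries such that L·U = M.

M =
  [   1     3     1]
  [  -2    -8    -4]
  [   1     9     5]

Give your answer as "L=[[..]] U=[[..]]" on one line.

L=[[1,0,0],[-2,1,0],[1,-3,1]] U=[[1,3,1],[0,-2,-2],[0,0,-2]]

  row1 -= -2·row0 → [0,-2,-2]
  row2 -= 1·row0 → [0,6,4]
  row2 -= -3·row1 → [0,0,-2]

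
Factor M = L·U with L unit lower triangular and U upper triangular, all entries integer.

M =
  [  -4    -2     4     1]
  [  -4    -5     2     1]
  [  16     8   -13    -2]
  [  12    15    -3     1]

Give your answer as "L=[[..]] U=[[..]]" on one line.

  row1 -= 1·row0 → [0,-3,-2,0]
  row2 -= -4·row0 → [0,0,3,2]
  row3 -= -3·row0 → [0,9,9,4]
  row2 -= 0·row1 → [0,0,3,2]
  row3 -= -3·row1 → [0,0,3,4]
  row3 -= 1·row2 → [0,0,0,2]

L=[[1,0,0,0],[1,1,0,0],[-4,0,1,0],[-3,-3,1,1]] U=[[-4,-2,4,1],[0,-3,-2,0],[0,0,3,2],[0,0,0,2]]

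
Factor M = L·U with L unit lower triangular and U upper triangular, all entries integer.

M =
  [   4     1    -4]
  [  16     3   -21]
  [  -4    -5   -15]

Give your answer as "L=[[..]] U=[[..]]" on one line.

L=[[1,0,0],[4,1,0],[-1,4,1]] U=[[4,1,-4],[0,-1,-5],[0,0,1]]

  R1 -= 4·R0 → [0,-1,-5]
  R2 -= -1·R0 → [0,-4,-19]
  R2 -= 4·R1 → [0,0,1]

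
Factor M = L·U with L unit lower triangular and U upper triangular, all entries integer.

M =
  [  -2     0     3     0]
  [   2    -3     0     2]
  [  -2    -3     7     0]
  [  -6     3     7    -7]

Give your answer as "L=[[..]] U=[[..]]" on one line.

  r1 -= -1·r0 → [0,-3,3,2]
  r2 -= 1·r0 → [0,-3,4,0]
  r3 -= 3·r0 → [0,3,-2,-7]
  r2 -= 1·r1 → [0,0,1,-2]
  r3 -= -1·r1 → [0,0,1,-5]
  r3 -= 1·r2 → [0,0,0,-3]

L=[[1,0,0,0],[-1,1,0,0],[1,1,1,0],[3,-1,1,1]] U=[[-2,0,3,0],[0,-3,3,2],[0,0,1,-2],[0,0,0,-3]]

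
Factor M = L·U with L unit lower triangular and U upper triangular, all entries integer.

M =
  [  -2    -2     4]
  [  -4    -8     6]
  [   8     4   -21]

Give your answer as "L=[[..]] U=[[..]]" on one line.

L=[[1,0,0],[2,1,0],[-4,1,1]] U=[[-2,-2,4],[0,-4,-2],[0,0,-3]]

  R1 -= 2·R0 → [0,-4,-2]
  R2 -= -4·R0 → [0,-4,-5]
  R2 -= 1·R1 → [0,0,-3]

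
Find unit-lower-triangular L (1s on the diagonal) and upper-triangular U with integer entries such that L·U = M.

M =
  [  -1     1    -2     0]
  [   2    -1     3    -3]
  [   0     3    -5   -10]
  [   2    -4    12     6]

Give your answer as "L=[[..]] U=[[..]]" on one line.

L=[[1,0,0,0],[-2,1,0,0],[0,3,1,0],[-2,-2,-3,1]] U=[[-1,1,-2,0],[0,1,-1,-3],[0,0,-2,-1],[0,0,0,-3]]

  R1 -= -2·R0 → [0,1,-1,-3]
  R2 -= 0·R0 → [0,3,-5,-10]
  R3 -= -2·R0 → [0,-2,8,6]
  R2 -= 3·R1 → [0,0,-2,-1]
  R3 -= -2·R1 → [0,0,6,0]
  R3 -= -3·R2 → [0,0,0,-3]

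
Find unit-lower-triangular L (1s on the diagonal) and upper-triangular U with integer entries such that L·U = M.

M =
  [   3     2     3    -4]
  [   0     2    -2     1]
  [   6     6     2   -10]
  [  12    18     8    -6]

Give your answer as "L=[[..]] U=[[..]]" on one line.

L=[[1,0,0,0],[0,1,0,0],[2,1,1,0],[4,5,-3,1]] U=[[3,2,3,-4],[0,2,-2,1],[0,0,-2,-3],[0,0,0,-4]]

  row1 -= 0·row0 → [0,2,-2,1]
  row2 -= 2·row0 → [0,2,-4,-2]
  row3 -= 4·row0 → [0,10,-4,10]
  row2 -= 1·row1 → [0,0,-2,-3]
  row3 -= 5·row1 → [0,0,6,5]
  row3 -= -3·row2 → [0,0,0,-4]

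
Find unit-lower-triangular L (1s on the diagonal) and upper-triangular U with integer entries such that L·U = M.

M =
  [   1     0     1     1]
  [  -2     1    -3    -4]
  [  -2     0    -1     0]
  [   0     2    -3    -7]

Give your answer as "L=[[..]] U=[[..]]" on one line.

  row1 -= -2·row0 → [0,1,-1,-2]
  row2 -= -2·row0 → [0,0,1,2]
  row3 -= 0·row0 → [0,2,-3,-7]
  row2 -= 0·row1 → [0,0,1,2]
  row3 -= 2·row1 → [0,0,-1,-3]
  row3 -= -1·row2 → [0,0,0,-1]

L=[[1,0,0,0],[-2,1,0,0],[-2,0,1,0],[0,2,-1,1]] U=[[1,0,1,1],[0,1,-1,-2],[0,0,1,2],[0,0,0,-1]]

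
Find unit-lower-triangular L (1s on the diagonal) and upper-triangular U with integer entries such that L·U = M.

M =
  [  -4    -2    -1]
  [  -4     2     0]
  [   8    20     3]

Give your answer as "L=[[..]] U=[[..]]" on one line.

  r1 -= 1·r0 → [0,4,1]
  r2 -= -2·r0 → [0,16,1]
  r2 -= 4·r1 → [0,0,-3]

L=[[1,0,0],[1,1,0],[-2,4,1]] U=[[-4,-2,-1],[0,4,1],[0,0,-3]]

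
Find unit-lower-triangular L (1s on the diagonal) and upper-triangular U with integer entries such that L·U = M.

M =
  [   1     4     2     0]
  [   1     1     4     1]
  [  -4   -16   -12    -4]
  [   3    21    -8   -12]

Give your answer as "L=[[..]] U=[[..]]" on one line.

  R1 -= 1·R0 → [0,-3,2,1]
  R2 -= -4·R0 → [0,0,-4,-4]
  R3 -= 3·R0 → [0,9,-14,-12]
  R2 -= 0·R1 → [0,0,-4,-4]
  R3 -= -3·R1 → [0,0,-8,-9]
  R3 -= 2·R2 → [0,0,0,-1]

L=[[1,0,0,0],[1,1,0,0],[-4,0,1,0],[3,-3,2,1]] U=[[1,4,2,0],[0,-3,2,1],[0,0,-4,-4],[0,0,0,-1]]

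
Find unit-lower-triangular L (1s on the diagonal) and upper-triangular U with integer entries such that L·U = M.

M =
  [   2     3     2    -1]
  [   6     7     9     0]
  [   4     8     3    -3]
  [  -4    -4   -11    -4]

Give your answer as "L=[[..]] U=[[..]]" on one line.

  R1 -= 3·R0 → [0,-2,3,3]
  R2 -= 2·R0 → [0,2,-1,-1]
  R3 -= -2·R0 → [0,2,-7,-6]
  R2 -= -1·R1 → [0,0,2,2]
  R3 -= -1·R1 → [0,0,-4,-3]
  R3 -= -2·R2 → [0,0,0,1]

L=[[1,0,0,0],[3,1,0,0],[2,-1,1,0],[-2,-1,-2,1]] U=[[2,3,2,-1],[0,-2,3,3],[0,0,2,2],[0,0,0,1]]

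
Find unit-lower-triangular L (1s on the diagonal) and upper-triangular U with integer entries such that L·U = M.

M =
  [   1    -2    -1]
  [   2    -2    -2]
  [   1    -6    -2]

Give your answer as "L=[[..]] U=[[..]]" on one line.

  row1 -= 2·row0 → [0,2,0]
  row2 -= 1·row0 → [0,-4,-1]
  row2 -= -2·row1 → [0,0,-1]

L=[[1,0,0],[2,1,0],[1,-2,1]] U=[[1,-2,-1],[0,2,0],[0,0,-1]]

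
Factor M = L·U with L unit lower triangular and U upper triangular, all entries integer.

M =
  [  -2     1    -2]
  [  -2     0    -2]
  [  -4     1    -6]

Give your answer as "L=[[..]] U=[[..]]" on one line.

L=[[1,0,0],[1,1,0],[2,1,1]] U=[[-2,1,-2],[0,-1,0],[0,0,-2]]

  R1 -= 1·R0 → [0,-1,0]
  R2 -= 2·R0 → [0,-1,-2]
  R2 -= 1·R1 → [0,0,-2]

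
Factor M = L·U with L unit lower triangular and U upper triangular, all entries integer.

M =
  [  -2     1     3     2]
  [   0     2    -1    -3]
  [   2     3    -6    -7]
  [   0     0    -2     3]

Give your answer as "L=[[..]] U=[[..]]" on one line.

  r1 -= 0·r0 → [0,2,-1,-3]
  r2 -= -1·r0 → [0,4,-3,-5]
  r3 -= 0·r0 → [0,0,-2,3]
  r2 -= 2·r1 → [0,0,-1,1]
  r3 -= 0·r1 → [0,0,-2,3]
  r3 -= 2·r2 → [0,0,0,1]

L=[[1,0,0,0],[0,1,0,0],[-1,2,1,0],[0,0,2,1]] U=[[-2,1,3,2],[0,2,-1,-3],[0,0,-1,1],[0,0,0,1]]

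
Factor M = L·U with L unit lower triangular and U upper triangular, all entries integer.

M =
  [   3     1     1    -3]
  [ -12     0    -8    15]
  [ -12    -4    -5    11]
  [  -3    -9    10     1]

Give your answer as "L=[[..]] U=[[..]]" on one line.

L=[[1,0,0,0],[-4,1,0,0],[-4,0,1,0],[-1,-2,-3,1]] U=[[3,1,1,-3],[0,4,-4,3],[0,0,-1,-1],[0,0,0,1]]

  r1 -= -4·r0 → [0,4,-4,3]
  r2 -= -4·r0 → [0,0,-1,-1]
  r3 -= -1·r0 → [0,-8,11,-2]
  r2 -= 0·r1 → [0,0,-1,-1]
  r3 -= -2·r1 → [0,0,3,4]
  r3 -= -3·r2 → [0,0,0,1]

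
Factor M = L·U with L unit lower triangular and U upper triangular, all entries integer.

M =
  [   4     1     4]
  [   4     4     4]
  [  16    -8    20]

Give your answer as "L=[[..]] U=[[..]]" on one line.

L=[[1,0,0],[1,1,0],[4,-4,1]] U=[[4,1,4],[0,3,0],[0,0,4]]

  R1 -= 1·R0 → [0,3,0]
  R2 -= 4·R0 → [0,-12,4]
  R2 -= -4·R1 → [0,0,4]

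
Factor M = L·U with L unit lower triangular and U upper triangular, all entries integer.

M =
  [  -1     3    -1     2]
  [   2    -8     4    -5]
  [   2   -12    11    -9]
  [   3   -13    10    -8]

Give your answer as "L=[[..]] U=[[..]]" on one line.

  R1 -= -2·R0 → [0,-2,2,-1]
  R2 -= -2·R0 → [0,-6,9,-5]
  R3 -= -3·R0 → [0,-4,7,-2]
  R2 -= 3·R1 → [0,0,3,-2]
  R3 -= 2·R1 → [0,0,3,0]
  R3 -= 1·R2 → [0,0,0,2]

L=[[1,0,0,0],[-2,1,0,0],[-2,3,1,0],[-3,2,1,1]] U=[[-1,3,-1,2],[0,-2,2,-1],[0,0,3,-2],[0,0,0,2]]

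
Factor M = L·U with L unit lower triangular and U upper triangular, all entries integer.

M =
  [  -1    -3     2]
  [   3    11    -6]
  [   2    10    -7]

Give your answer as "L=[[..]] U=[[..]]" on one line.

L=[[1,0,0],[-3,1,0],[-2,2,1]] U=[[-1,-3,2],[0,2,0],[0,0,-3]]

  R1 -= -3·R0 → [0,2,0]
  R2 -= -2·R0 → [0,4,-3]
  R2 -= 2·R1 → [0,0,-3]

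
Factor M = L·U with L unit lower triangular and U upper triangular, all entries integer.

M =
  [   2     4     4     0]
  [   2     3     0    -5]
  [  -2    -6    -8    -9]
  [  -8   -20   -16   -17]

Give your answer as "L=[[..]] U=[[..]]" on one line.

L=[[1,0,0,0],[1,1,0,0],[-1,2,1,0],[-4,4,4,1]] U=[[2,4,4,0],[0,-1,-4,-5],[0,0,4,1],[0,0,0,-1]]

  row1 -= 1·row0 → [0,-1,-4,-5]
  row2 -= -1·row0 → [0,-2,-4,-9]
  row3 -= -4·row0 → [0,-4,0,-17]
  row2 -= 2·row1 → [0,0,4,1]
  row3 -= 4·row1 → [0,0,16,3]
  row3 -= 4·row2 → [0,0,0,-1]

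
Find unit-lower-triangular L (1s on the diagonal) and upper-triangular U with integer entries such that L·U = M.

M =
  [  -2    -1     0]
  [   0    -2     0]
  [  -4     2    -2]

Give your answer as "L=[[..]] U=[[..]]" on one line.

  row1 -= 0·row0 → [0,-2,0]
  row2 -= 2·row0 → [0,4,-2]
  row2 -= -2·row1 → [0,0,-2]

L=[[1,0,0],[0,1,0],[2,-2,1]] U=[[-2,-1,0],[0,-2,0],[0,0,-2]]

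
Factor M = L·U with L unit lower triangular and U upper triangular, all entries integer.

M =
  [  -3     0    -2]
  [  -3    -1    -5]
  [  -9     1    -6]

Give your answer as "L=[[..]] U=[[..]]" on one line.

L=[[1,0,0],[1,1,0],[3,-1,1]] U=[[-3,0,-2],[0,-1,-3],[0,0,-3]]

  R1 -= 1·R0 → [0,-1,-3]
  R2 -= 3·R0 → [0,1,0]
  R2 -= -1·R1 → [0,0,-3]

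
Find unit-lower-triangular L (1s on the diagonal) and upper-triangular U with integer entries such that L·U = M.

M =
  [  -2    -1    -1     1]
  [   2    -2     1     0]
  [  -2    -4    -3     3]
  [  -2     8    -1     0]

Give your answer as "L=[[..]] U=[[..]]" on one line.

  R1 -= -1·R0 → [0,-3,0,1]
  R2 -= 1·R0 → [0,-3,-2,2]
  R3 -= 1·R0 → [0,9,0,-1]
  R2 -= 1·R1 → [0,0,-2,1]
  R3 -= -3·R1 → [0,0,0,2]
  R3 -= 0·R2 → [0,0,0,2]

L=[[1,0,0,0],[-1,1,0,0],[1,1,1,0],[1,-3,0,1]] U=[[-2,-1,-1,1],[0,-3,0,1],[0,0,-2,1],[0,0,0,2]]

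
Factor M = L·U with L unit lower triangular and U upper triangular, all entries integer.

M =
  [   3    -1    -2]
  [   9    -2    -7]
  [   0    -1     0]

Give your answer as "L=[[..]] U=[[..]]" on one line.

L=[[1,0,0],[3,1,0],[0,-1,1]] U=[[3,-1,-2],[0,1,-1],[0,0,-1]]

  R1 -= 3·R0 → [0,1,-1]
  R2 -= 0·R0 → [0,-1,0]
  R2 -= -1·R1 → [0,0,-1]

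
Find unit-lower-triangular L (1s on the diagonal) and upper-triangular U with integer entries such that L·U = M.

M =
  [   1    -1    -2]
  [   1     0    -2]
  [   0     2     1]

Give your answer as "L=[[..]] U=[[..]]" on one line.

L=[[1,0,0],[1,1,0],[0,2,1]] U=[[1,-1,-2],[0,1,0],[0,0,1]]

  R1 -= 1·R0 → [0,1,0]
  R2 -= 0·R0 → [0,2,1]
  R2 -= 2·R1 → [0,0,1]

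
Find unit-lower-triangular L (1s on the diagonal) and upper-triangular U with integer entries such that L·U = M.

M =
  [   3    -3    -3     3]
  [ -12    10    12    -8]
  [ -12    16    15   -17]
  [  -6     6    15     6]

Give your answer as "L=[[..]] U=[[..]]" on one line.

L=[[1,0,0,0],[-4,1,0,0],[-4,-2,1,0],[-2,0,3,1]] U=[[3,-3,-3,3],[0,-2,0,4],[0,0,3,3],[0,0,0,3]]

  r1 -= -4·r0 → [0,-2,0,4]
  r2 -= -4·r0 → [0,4,3,-5]
  r3 -= -2·r0 → [0,0,9,12]
  r2 -= -2·r1 → [0,0,3,3]
  r3 -= 0·r1 → [0,0,9,12]
  r3 -= 3·r2 → [0,0,0,3]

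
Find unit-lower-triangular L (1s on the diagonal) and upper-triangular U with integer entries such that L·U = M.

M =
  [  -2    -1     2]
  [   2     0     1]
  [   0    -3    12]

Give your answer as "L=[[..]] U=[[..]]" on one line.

  r1 -= -1·r0 → [0,-1,3]
  r2 -= 0·r0 → [0,-3,12]
  r2 -= 3·r1 → [0,0,3]

L=[[1,0,0],[-1,1,0],[0,3,1]] U=[[-2,-1,2],[0,-1,3],[0,0,3]]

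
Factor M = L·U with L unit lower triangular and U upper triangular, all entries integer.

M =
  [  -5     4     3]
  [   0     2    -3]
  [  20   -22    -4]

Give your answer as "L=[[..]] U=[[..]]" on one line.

L=[[1,0,0],[0,1,0],[-4,-3,1]] U=[[-5,4,3],[0,2,-3],[0,0,-1]]

  row1 -= 0·row0 → [0,2,-3]
  row2 -= -4·row0 → [0,-6,8]
  row2 -= -3·row1 → [0,0,-1]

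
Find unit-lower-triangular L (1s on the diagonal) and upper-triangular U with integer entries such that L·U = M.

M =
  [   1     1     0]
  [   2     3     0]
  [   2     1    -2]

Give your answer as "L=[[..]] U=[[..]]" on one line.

  r1 -= 2·r0 → [0,1,0]
  r2 -= 2·r0 → [0,-1,-2]
  r2 -= -1·r1 → [0,0,-2]

L=[[1,0,0],[2,1,0],[2,-1,1]] U=[[1,1,0],[0,1,0],[0,0,-2]]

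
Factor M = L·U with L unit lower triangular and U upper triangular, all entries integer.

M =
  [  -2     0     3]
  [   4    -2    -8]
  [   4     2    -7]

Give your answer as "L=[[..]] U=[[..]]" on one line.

L=[[1,0,0],[-2,1,0],[-2,-1,1]] U=[[-2,0,3],[0,-2,-2],[0,0,-3]]

  R1 -= -2·R0 → [0,-2,-2]
  R2 -= -2·R0 → [0,2,-1]
  R2 -= -1·R1 → [0,0,-3]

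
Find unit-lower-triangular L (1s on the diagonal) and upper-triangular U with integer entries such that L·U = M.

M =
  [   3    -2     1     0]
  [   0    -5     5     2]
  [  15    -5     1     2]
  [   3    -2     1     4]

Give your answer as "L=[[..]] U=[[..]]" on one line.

  r1 -= 0·r0 → [0,-5,5,2]
  r2 -= 5·r0 → [0,5,-4,2]
  r3 -= 1·r0 → [0,0,0,4]
  r2 -= -1·r1 → [0,0,1,4]
  r3 -= 0·r1 → [0,0,0,4]
  r3 -= 0·r2 → [0,0,0,4]

L=[[1,0,0,0],[0,1,0,0],[5,-1,1,0],[1,0,0,1]] U=[[3,-2,1,0],[0,-5,5,2],[0,0,1,4],[0,0,0,4]]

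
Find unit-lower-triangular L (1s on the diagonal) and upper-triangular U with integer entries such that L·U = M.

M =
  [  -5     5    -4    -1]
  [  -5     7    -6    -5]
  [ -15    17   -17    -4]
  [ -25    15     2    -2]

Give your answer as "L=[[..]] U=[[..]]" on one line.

L=[[1,0,0,0],[1,1,0,0],[3,1,1,0],[5,-5,-4,1]] U=[[-5,5,-4,-1],[0,2,-2,-4],[0,0,-3,3],[0,0,0,-5]]

  R1 -= 1·R0 → [0,2,-2,-4]
  R2 -= 3·R0 → [0,2,-5,-1]
  R3 -= 5·R0 → [0,-10,22,3]
  R2 -= 1·R1 → [0,0,-3,3]
  R3 -= -5·R1 → [0,0,12,-17]
  R3 -= -4·R2 → [0,0,0,-5]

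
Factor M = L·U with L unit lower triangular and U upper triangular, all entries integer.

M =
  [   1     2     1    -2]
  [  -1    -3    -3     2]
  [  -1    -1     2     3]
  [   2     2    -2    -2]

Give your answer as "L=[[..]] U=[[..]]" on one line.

  R1 -= -1·R0 → [0,-1,-2,0]
  R2 -= -1·R0 → [0,1,3,1]
  R3 -= 2·R0 → [0,-2,-4,2]
  R2 -= -1·R1 → [0,0,1,1]
  R3 -= 2·R1 → [0,0,0,2]
  R3 -= 0·R2 → [0,0,0,2]

L=[[1,0,0,0],[-1,1,0,0],[-1,-1,1,0],[2,2,0,1]] U=[[1,2,1,-2],[0,-1,-2,0],[0,0,1,1],[0,0,0,2]]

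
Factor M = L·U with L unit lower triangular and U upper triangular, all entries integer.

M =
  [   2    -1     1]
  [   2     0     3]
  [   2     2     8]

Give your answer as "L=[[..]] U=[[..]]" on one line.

  row1 -= 1·row0 → [0,1,2]
  row2 -= 1·row0 → [0,3,7]
  row2 -= 3·row1 → [0,0,1]

L=[[1,0,0],[1,1,0],[1,3,1]] U=[[2,-1,1],[0,1,2],[0,0,1]]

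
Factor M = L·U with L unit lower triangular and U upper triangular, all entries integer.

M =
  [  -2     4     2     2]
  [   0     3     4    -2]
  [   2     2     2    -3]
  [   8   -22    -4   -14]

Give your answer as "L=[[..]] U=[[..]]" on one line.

L=[[1,0,0,0],[0,1,0,0],[-1,2,1,0],[-4,-2,-3,1]] U=[[-2,4,2,2],[0,3,4,-2],[0,0,-4,3],[0,0,0,-1]]

  R1 -= 0·R0 → [0,3,4,-2]
  R2 -= -1·R0 → [0,6,4,-1]
  R3 -= -4·R0 → [0,-6,4,-6]
  R2 -= 2·R1 → [0,0,-4,3]
  R3 -= -2·R1 → [0,0,12,-10]
  R3 -= -3·R2 → [0,0,0,-1]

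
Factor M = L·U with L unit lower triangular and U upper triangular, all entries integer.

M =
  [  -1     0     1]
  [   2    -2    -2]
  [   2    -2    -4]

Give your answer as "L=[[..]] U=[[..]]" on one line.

L=[[1,0,0],[-2,1,0],[-2,1,1]] U=[[-1,0,1],[0,-2,0],[0,0,-2]]

  R1 -= -2·R0 → [0,-2,0]
  R2 -= -2·R0 → [0,-2,-2]
  R2 -= 1·R1 → [0,0,-2]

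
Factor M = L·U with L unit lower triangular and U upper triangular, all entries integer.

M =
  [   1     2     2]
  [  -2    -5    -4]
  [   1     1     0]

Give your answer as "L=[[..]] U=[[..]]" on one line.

L=[[1,0,0],[-2,1,0],[1,1,1]] U=[[1,2,2],[0,-1,0],[0,0,-2]]

  R1 -= -2·R0 → [0,-1,0]
  R2 -= 1·R0 → [0,-1,-2]
  R2 -= 1·R1 → [0,0,-2]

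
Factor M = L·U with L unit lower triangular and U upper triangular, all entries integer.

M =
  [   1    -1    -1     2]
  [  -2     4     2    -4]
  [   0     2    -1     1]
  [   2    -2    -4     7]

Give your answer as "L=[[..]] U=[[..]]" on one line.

L=[[1,0,0,0],[-2,1,0,0],[0,1,1,0],[2,0,2,1]] U=[[1,-1,-1,2],[0,2,0,0],[0,0,-1,1],[0,0,0,1]]

  R1 -= -2·R0 → [0,2,0,0]
  R2 -= 0·R0 → [0,2,-1,1]
  R3 -= 2·R0 → [0,0,-2,3]
  R2 -= 1·R1 → [0,0,-1,1]
  R3 -= 0·R1 → [0,0,-2,3]
  R3 -= 2·R2 → [0,0,0,1]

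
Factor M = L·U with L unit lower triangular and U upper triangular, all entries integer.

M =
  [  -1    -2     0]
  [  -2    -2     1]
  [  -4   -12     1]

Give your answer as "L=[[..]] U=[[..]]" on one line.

L=[[1,0,0],[2,1,0],[4,-2,1]] U=[[-1,-2,0],[0,2,1],[0,0,3]]

  row1 -= 2·row0 → [0,2,1]
  row2 -= 4·row0 → [0,-4,1]
  row2 -= -2·row1 → [0,0,3]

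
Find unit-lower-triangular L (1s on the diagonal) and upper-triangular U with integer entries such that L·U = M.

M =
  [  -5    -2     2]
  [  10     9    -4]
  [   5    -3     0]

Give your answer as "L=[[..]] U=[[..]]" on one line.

L=[[1,0,0],[-2,1,0],[-1,-1,1]] U=[[-5,-2,2],[0,5,0],[0,0,2]]

  row1 -= -2·row0 → [0,5,0]
  row2 -= -1·row0 → [0,-5,2]
  row2 -= -1·row1 → [0,0,2]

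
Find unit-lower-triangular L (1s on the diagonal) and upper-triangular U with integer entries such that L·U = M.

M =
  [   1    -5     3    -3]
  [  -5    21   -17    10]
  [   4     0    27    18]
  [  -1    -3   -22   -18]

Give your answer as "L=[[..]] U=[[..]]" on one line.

L=[[1,0,0,0],[-5,1,0,0],[4,-5,1,0],[-1,2,-3,1]] U=[[1,-5,3,-3],[0,-4,-2,-5],[0,0,5,5],[0,0,0,4]]

  row1 -= -5·row0 → [0,-4,-2,-5]
  row2 -= 4·row0 → [0,20,15,30]
  row3 -= -1·row0 → [0,-8,-19,-21]
  row2 -= -5·row1 → [0,0,5,5]
  row3 -= 2·row1 → [0,0,-15,-11]
  row3 -= -3·row2 → [0,0,0,4]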